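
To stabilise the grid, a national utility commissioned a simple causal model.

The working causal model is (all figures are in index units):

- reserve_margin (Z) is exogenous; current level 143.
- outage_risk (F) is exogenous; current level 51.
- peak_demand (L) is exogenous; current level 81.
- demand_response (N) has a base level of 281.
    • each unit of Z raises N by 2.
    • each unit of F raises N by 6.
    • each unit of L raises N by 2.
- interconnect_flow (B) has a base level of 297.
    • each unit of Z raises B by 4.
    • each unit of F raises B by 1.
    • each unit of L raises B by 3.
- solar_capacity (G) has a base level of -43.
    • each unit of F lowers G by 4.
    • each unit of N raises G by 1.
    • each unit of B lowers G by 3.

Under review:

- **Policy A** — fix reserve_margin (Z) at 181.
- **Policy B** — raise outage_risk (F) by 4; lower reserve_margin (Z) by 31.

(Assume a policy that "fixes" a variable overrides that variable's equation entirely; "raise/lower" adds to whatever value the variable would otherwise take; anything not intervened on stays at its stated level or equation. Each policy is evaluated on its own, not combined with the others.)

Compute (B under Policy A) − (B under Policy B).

272

Policy A (Z := 181):
  Z = 181
  F = 51
  L = 81
  B = 297 + 4·181 + 51 + 3·81 = 1315
Policy B (F + 4, Z − 31):
  Z = 143 − 31 = 112
  F = 51 + 4 = 55
  L = 81
  B = 297 + 4·112 + 55 + 3·81 = 1043
B: 1315 − 1043 = 272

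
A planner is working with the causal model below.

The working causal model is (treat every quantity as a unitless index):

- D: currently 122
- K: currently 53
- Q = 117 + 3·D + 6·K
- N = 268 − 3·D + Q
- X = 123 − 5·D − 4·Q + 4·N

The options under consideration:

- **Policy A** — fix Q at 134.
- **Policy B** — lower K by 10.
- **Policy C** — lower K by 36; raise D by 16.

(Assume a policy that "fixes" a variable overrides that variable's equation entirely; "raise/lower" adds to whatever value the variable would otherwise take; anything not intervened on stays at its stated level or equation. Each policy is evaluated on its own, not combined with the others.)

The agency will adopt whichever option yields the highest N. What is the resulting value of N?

Policy A (Q := 134):
  D = 122
  K = 53
  Q = 134
  N = 268 − 3·122 + 134 = 36
Policy B (K − 10):
  D = 122
  K = 53 − 10 = 43
  Q = 117 + 3·122 + 6·43 = 741
  N = 268 − 3·122 + 741 = 643
Policy C (K − 36, D + 16):
  D = 122 + 16 = 138
  K = 53 − 36 = 17
  Q = 117 + 3·138 + 6·17 = 633
  N = 268 − 3·138 + 633 = 487
Comparing — Policy A: N=36, Policy B: N=643, Policy C: N=487. Highest is 643 (Policy B).

643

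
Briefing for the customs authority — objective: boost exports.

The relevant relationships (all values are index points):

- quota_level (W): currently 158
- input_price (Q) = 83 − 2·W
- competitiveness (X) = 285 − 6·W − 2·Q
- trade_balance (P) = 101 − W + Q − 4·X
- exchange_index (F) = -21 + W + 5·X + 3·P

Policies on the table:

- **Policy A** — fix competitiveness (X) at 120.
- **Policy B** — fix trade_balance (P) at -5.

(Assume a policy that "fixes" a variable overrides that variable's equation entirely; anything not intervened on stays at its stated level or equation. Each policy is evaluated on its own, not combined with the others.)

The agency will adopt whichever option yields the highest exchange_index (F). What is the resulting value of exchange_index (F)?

-863

Policy A (X := 120):
  W = 158
  Q = 83 − 2·158 = -233
  X = 120
  P = 101 − 158 + (-233) − 4·120 = -770
  F = -21 + 158 + 5·120 + 3·(-770) = -1573
Policy B (P := -5):
  W = 158
  Q = 83 − 2·158 = -233
  X = 285 − 6·158 − 2·(-233) = -197
  P = -5
  F = -21 + 158 + 5·(-197) + 3·(-5) = -863
Comparing — Policy A: F=-1573, Policy B: F=-863. Highest is -863 (Policy B).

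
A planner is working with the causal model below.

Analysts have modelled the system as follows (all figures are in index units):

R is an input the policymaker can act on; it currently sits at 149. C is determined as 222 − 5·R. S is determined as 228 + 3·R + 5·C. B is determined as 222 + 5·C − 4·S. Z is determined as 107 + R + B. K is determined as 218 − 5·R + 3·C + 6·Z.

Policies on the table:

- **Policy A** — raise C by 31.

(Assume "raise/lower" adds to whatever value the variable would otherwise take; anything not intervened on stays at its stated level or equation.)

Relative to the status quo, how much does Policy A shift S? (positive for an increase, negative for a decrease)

155

Baseline:
  R = 149
  C = 222 − 5·149 = -523
  S = 228 + 3·149 + 5·(-523) = -1940
Policy A (C + 31):
  R = 149
  C = 222 − 5·149 (+31 from intervention) = -492
  S = 228 + 3·149 + 5·(-492) = -1785
Change in S: -1785 − (-1940) = 155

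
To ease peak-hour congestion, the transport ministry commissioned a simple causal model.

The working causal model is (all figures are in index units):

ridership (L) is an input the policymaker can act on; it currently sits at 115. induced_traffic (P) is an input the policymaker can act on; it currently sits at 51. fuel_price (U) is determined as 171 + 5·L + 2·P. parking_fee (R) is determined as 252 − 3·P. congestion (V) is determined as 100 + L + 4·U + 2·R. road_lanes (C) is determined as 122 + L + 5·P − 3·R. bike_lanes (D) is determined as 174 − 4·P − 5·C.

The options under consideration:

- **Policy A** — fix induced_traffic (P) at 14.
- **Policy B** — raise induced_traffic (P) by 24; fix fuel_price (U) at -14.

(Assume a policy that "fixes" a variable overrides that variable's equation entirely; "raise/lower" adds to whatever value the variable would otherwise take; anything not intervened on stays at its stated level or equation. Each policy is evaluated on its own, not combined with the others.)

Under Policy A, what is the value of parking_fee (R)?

210

Policy A (P := 14):
  P = 14
  R = 252 − 3·14 = 210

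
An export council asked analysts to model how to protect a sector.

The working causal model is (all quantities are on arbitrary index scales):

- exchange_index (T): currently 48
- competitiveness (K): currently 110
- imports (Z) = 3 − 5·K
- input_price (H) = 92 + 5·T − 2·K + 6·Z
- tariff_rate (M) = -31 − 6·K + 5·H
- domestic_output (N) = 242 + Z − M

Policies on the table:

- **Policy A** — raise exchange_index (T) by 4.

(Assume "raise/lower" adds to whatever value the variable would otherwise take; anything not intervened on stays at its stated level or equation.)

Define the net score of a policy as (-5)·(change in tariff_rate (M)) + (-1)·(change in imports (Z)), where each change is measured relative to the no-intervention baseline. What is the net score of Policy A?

-500

Baseline:
  T = 48
  K = 110
  Z = 3 − 5·110 = -547
  H = 92 + 5·48 − 2·110 + 6·(-547) = -3170
  M = -31 − 6·110 + 5·(-3170) = -16541
Policy A (T + 4):
  T = 48 + 4 = 52
  K = 110
  Z = 3 − 5·110 = -547
  H = 92 + 5·52 − 2·110 + 6·(-547) = -3150
  M = -31 − 6·110 + 5·(-3150) = -16441
ΔM = -16441 − (-16541) = 100; ΔZ = -547 − (-547) = 0
Score = (-5)·100 + (-1)·0 = -500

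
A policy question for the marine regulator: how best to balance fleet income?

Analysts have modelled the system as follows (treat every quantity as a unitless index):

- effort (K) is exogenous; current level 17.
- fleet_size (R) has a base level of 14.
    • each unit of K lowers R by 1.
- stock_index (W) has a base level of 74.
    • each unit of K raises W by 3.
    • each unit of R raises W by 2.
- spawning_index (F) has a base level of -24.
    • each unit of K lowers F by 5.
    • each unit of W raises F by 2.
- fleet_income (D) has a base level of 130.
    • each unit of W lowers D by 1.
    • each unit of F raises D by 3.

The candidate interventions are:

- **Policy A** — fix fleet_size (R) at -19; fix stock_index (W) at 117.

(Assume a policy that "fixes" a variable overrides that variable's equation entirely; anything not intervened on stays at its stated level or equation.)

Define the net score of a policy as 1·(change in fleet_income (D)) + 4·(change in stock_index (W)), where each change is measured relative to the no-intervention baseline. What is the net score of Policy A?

-18

Baseline:
  K = 17
  R = 14 − 17 = -3
  W = 74 + 3·17 + 2·(-3) = 119
  F = -24 − 5·17 + 2·119 = 129
  D = 130 − 119 + 3·129 = 398
Policy A (R := -19, W := 117):
  K = 17
  R = -19
  W = 117
  F = -24 − 5·17 + 2·117 = 125
  D = 130 − 117 + 3·125 = 388
ΔD = 388 − 398 = -10; ΔW = 117 − 119 = -2
Score = 1·(-10) + 4·(-2) = -18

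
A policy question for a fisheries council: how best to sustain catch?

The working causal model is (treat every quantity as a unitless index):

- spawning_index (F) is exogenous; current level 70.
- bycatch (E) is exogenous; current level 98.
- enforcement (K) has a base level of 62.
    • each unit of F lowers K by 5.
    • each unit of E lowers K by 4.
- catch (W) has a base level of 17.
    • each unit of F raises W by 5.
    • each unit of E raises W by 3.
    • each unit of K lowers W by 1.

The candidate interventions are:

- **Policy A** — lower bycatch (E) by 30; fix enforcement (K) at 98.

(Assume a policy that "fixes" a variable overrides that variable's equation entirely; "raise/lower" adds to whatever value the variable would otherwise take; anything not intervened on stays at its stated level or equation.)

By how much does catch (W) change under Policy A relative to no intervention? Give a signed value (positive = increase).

Baseline:
  F = 70
  E = 98
  K = 62 − 5·70 − 4·98 = -680
  W = 17 + 5·70 + 3·98 − (-680) = 1341
Policy A (E − 30, K := 98):
  F = 70
  E = 98 − 30 = 68
  K = 98
  W = 17 + 5·70 + 3·68 − 98 = 473
Change in W: 473 − 1341 = -868

-868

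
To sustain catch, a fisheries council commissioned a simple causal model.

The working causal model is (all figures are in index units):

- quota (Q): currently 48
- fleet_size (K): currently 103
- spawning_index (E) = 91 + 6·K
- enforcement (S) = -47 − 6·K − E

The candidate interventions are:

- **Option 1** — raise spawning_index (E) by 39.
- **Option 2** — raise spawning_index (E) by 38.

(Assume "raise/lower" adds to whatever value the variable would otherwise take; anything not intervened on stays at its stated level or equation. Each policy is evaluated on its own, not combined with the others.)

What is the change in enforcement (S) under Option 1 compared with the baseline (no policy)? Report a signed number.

-39

Baseline:
  K = 103
  E = 91 + 6·103 = 709
  S = -47 − 6·103 − 709 = -1374
Option 1 (E + 39):
  K = 103
  E = 91 + 6·103 (+39 from intervention) = 748
  S = -47 − 6·103 − 748 = -1413
Change in S: -1413 − (-1374) = -39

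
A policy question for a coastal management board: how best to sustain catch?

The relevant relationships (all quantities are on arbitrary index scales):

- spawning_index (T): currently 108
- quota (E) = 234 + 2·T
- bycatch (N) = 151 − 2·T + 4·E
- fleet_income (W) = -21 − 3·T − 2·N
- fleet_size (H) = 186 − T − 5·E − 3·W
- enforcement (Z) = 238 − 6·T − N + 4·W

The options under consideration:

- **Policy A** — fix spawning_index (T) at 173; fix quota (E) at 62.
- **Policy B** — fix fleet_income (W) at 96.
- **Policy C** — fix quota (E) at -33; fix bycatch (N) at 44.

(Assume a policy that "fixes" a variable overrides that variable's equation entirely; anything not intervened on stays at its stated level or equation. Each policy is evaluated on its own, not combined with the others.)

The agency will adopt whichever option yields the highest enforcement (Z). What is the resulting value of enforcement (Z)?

Policy A (T := 173, E := 62):
  T = 173
  E = 62
  N = 151 − 2·173 + 4·62 = 53
  W = -21 − 3·173 − 2·53 = -646
  Z = 238 − 6·173 − 53 + 4·(-646) = -3437
Policy B (W := 96):
  T = 108
  E = 234 + 2·108 = 450
  N = 151 − 2·108 + 4·450 = 1735
  W = 96
  Z = 238 − 6·108 − 1735 + 4·96 = -1761
Policy C (E := -33, N := 44):
  T = 108
  E = -33
  N = 44
  W = -21 − 3·108 − 2·44 = -433
  Z = 238 − 6·108 − 44 + 4·(-433) = -2186
Comparing — Policy A: Z=-3437, Policy B: Z=-1761, Policy C: Z=-2186. Highest is -1761 (Policy B).

-1761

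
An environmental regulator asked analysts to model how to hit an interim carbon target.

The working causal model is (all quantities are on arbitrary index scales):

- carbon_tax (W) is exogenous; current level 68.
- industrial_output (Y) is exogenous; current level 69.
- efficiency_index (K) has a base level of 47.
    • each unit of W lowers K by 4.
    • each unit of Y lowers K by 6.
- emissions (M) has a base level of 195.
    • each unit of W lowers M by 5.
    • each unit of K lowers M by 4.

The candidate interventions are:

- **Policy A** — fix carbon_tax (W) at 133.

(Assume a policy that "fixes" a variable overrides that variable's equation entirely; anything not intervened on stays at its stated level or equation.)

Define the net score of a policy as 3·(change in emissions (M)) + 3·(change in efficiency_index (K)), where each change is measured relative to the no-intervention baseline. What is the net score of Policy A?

Baseline:
  W = 68
  Y = 69
  K = 47 − 4·68 − 6·69 = -639
  M = 195 − 5·68 − 4·(-639) = 2411
Policy A (W := 133):
  W = 133
  Y = 69
  K = 47 − 4·133 − 6·69 = -899
  M = 195 − 5·133 − 4·(-899) = 3126
ΔM = 3126 − 2411 = 715; ΔK = -899 − (-639) = -260
Score = 3·715 + 3·(-260) = 1365

1365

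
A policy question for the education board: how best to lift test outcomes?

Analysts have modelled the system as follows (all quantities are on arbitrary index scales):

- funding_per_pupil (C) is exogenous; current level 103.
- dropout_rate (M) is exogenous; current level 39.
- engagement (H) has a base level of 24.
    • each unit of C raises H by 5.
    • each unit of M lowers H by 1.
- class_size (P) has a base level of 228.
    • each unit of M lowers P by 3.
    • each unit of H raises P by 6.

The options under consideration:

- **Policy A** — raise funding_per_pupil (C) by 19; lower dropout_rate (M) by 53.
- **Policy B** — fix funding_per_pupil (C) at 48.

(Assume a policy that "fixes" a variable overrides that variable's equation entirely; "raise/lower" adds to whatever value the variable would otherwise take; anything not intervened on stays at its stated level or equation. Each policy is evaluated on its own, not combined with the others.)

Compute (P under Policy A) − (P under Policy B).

Policy A (C + 19, M − 53):
  C = 103 + 19 = 122
  M = 39 − 53 = -14
  H = 24 + 5·122 − (-14) = 648
  P = 228 − 3·(-14) + 6·648 = 4158
Policy B (C := 48):
  C = 48
  M = 39
  H = 24 + 5·48 − 39 = 225
  P = 228 − 3·39 + 6·225 = 1461
P: 4158 − 1461 = 2697

2697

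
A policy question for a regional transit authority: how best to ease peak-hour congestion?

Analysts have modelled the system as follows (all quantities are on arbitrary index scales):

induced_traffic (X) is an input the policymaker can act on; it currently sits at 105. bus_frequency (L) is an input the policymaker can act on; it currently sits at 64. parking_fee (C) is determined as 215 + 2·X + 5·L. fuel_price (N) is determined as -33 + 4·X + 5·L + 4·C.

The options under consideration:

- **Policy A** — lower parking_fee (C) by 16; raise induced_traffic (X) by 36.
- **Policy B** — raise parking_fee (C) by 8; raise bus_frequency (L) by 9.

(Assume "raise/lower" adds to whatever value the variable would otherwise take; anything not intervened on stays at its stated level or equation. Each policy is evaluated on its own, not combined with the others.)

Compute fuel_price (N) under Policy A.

Policy A (C − 16, X + 36):
  X = 105 + 36 = 141
  L = 64
  C = 215 + 2·141 + 5·64 (−16 from intervention) = 801
  N = -33 + 4·141 + 5·64 + 4·801 = 4055

4055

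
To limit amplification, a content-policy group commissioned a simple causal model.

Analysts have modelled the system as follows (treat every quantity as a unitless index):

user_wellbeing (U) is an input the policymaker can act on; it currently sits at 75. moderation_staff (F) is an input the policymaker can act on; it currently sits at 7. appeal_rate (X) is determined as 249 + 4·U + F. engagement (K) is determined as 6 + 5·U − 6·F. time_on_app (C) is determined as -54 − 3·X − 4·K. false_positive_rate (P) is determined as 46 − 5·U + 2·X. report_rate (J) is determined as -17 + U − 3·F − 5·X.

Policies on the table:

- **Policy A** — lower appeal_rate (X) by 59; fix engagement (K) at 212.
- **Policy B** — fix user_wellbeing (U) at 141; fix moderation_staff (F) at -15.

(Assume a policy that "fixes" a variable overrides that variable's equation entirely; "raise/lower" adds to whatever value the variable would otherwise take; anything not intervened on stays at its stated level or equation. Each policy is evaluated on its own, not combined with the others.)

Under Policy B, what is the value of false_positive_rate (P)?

937

Policy B (U := 141, F := -15):
  U = 141
  F = -15
  X = 249 + 4·141 + (-15) = 798
  P = 46 − 5·141 + 2·798 = 937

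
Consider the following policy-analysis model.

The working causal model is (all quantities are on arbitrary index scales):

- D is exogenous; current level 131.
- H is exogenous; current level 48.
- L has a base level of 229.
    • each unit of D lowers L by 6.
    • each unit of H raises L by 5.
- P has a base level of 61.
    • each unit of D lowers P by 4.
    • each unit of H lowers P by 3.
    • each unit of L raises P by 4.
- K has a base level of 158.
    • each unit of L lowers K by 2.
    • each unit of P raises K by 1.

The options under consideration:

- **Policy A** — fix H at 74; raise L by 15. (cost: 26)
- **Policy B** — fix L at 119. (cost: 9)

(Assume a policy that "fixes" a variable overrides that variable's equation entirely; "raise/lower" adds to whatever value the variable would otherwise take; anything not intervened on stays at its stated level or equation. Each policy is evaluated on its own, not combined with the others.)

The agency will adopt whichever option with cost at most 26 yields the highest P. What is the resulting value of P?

Policy A (H := 74, L + 15):
  D = 131
  H = 74
  L = 229 − 6·131 + 5·74 (+15 from intervention) = -172
  P = 61 − 4·131 − 3·74 + 4·(-172) = -1373
Policy B (L := 119):
  D = 131
  H = 48
  L = 119
  P = 61 − 4·131 − 3·48 + 4·119 = -131
Comparing — Policy A: P=-1373, Policy B: P=-131. Highest is -131 (Policy B).

-131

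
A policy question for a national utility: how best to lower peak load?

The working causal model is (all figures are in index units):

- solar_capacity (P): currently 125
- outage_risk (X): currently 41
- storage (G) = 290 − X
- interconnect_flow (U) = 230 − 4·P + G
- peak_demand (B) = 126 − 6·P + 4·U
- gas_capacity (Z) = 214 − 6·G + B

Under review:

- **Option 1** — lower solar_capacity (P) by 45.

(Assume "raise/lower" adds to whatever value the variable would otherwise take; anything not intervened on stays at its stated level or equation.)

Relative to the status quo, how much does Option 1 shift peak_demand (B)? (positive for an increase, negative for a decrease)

Baseline:
  P = 125
  X = 41
  G = 290 − 41 = 249
  U = 230 − 4·125 + 249 = -21
  B = 126 − 6·125 + 4·(-21) = -708
Option 1 (P − 45):
  P = 125 − 45 = 80
  X = 41
  G = 290 − 41 = 249
  U = 230 − 4·80 + 249 = 159
  B = 126 − 6·80 + 4·159 = 282
Change in B: 282 − (-708) = 990

990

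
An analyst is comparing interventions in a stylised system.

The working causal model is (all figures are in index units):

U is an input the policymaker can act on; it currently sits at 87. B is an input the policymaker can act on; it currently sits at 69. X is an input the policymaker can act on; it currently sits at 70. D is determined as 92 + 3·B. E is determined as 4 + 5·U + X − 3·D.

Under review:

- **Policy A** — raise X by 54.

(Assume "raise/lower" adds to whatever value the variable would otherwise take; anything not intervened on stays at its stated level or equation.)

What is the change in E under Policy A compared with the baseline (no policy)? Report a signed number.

54

Baseline:
  U = 87
  B = 69
  X = 70
  D = 92 + 3·69 = 299
  E = 4 + 5·87 + 70 − 3·299 = -388
Policy A (X + 54):
  U = 87
  B = 69
  X = 70 + 54 = 124
  D = 92 + 3·69 = 299
  E = 4 + 5·87 + 124 − 3·299 = -334
Change in E: -334 − (-388) = 54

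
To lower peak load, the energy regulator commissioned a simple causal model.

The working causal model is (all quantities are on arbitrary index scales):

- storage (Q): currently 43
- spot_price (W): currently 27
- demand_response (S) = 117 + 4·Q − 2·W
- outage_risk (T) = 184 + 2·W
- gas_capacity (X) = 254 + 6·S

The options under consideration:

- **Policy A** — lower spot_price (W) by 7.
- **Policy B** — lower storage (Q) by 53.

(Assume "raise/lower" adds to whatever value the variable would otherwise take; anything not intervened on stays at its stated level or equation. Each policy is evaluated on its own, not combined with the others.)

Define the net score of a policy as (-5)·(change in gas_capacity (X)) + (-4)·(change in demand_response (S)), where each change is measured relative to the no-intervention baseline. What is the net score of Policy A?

-476

Baseline:
  Q = 43
  W = 27
  S = 117 + 4·43 − 2·27 = 235
  X = 254 + 6·235 = 1664
Policy A (W − 7):
  Q = 43
  W = 27 − 7 = 20
  S = 117 + 4·43 − 2·20 = 249
  X = 254 + 6·249 = 1748
ΔX = 1748 − 1664 = 84; ΔS = 249 − 235 = 14
Score = (-5)·84 + (-4)·14 = -476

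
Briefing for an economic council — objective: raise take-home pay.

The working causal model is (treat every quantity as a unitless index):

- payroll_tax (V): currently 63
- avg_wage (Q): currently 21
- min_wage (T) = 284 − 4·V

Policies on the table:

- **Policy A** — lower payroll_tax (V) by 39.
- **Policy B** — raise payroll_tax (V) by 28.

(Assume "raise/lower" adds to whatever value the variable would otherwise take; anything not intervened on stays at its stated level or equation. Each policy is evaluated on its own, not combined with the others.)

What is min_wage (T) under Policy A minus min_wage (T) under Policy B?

Policy A (V − 39):
  V = 63 − 39 = 24
  T = 284 − 4·24 = 188
Policy B (V + 28):
  V = 63 + 28 = 91
  T = 284 − 4·91 = -80
T: 188 − (-80) = 268

268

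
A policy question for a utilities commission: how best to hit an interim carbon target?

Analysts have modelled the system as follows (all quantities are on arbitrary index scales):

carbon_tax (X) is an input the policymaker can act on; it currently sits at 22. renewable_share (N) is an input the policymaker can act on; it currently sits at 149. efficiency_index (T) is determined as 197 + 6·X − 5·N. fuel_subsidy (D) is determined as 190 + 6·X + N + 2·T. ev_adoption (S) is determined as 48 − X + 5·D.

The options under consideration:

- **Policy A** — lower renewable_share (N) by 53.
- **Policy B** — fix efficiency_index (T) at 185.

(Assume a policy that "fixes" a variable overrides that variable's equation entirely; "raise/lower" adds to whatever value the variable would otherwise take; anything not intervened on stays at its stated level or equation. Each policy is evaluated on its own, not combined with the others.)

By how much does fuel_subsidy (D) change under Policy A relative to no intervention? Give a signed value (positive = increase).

Baseline:
  X = 22
  N = 149
  T = 197 + 6·22 − 5·149 = -416
  D = 190 + 6·22 + 149 + 2·(-416) = -361
Policy A (N − 53):
  X = 22
  N = 149 − 53 = 96
  T = 197 + 6·22 − 5·96 = -151
  D = 190 + 6·22 + 96 + 2·(-151) = 116
Change in D: 116 − (-361) = 477

477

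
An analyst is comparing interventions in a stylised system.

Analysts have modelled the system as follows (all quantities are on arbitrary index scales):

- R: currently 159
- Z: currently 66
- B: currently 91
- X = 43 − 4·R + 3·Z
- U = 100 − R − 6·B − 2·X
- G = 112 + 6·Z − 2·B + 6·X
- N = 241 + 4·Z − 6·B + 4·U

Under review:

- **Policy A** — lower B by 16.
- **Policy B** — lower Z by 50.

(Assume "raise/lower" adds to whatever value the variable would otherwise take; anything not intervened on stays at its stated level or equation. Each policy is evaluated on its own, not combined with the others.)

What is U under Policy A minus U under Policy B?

Policy A (B − 16):
  R = 159
  Z = 66
  B = 91 − 16 = 75
  X = 43 − 4·159 + 3·66 = -395
  U = 100 − 159 − 6·75 − 2·(-395) = 281
Policy B (Z − 50):
  R = 159
  Z = 66 − 50 = 16
  B = 91
  X = 43 − 4·159 + 3·16 = -545
  U = 100 − 159 − 6·91 − 2·(-545) = 485
U: 281 − 485 = -204

-204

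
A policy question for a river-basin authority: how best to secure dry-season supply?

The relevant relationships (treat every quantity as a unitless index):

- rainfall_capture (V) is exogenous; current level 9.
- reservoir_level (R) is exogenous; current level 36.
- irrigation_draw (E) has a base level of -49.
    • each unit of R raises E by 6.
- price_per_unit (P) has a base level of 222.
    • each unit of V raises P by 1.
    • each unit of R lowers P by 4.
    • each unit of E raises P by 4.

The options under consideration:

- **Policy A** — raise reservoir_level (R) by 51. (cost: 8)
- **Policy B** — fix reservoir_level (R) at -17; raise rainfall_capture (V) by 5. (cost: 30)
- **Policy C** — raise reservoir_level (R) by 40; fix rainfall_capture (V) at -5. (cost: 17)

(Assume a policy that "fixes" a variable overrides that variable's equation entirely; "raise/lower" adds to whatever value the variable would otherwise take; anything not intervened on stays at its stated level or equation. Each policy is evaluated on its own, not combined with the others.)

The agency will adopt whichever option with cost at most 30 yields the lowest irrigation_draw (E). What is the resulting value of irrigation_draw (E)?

-151

Policy A (R + 51):
  R = 36 + 51 = 87
  E = -49 + 6·87 = 473
Policy B (R := -17, V + 5):
  R = -17
  E = -49 + 6·(-17) = -151
Policy C (R + 40, V := -5):
  R = 36 + 40 = 76
  E = -49 + 6·76 = 407
Comparing — Policy A: E=473, Policy B: E=-151, Policy C: E=407. Lowest is -151 (Policy B).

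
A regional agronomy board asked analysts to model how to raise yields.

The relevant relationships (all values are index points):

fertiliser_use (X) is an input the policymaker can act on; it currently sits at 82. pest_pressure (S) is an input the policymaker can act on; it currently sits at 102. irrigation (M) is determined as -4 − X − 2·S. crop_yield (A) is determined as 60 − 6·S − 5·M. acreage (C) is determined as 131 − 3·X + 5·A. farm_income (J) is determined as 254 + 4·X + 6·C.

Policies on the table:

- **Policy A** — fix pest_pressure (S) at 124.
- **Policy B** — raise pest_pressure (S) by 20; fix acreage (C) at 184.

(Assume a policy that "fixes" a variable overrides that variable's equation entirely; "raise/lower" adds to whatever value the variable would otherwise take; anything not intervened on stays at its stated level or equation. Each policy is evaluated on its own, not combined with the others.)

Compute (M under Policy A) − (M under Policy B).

-4

Policy A (S := 124):
  X = 82
  S = 124
  M = -4 − 82 − 2·124 = -334
Policy B (S + 20, C := 184):
  X = 82
  S = 102 + 20 = 122
  M = -4 − 82 − 2·122 = -330
M: -334 − (-330) = -4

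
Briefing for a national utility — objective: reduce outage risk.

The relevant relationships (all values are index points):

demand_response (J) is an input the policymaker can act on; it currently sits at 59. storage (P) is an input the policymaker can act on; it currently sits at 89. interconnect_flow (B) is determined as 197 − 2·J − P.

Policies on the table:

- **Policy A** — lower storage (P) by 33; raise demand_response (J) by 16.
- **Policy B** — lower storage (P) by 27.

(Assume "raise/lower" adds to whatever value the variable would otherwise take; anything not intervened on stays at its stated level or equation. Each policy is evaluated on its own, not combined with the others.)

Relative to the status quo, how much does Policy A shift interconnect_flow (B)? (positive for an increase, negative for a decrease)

Baseline:
  J = 59
  P = 89
  B = 197 − 2·59 − 89 = -10
Policy A (P − 33, J + 16):
  J = 59 + 16 = 75
  P = 89 − 33 = 56
  B = 197 − 2·75 − 56 = -9
Change in B: -9 − (-10) = 1

1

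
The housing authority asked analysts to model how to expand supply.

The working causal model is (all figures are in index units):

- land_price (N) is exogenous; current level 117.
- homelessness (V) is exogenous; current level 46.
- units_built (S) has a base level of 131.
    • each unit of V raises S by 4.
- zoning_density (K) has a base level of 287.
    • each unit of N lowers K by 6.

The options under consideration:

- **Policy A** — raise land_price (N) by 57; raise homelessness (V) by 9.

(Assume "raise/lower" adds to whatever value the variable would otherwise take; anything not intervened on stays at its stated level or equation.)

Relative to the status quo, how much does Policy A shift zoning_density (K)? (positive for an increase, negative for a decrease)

Baseline:
  N = 117
  K = 287 − 6·117 = -415
Policy A (N + 57, V + 9):
  N = 117 + 57 = 174
  K = 287 − 6·174 = -757
Change in K: -757 − (-415) = -342

-342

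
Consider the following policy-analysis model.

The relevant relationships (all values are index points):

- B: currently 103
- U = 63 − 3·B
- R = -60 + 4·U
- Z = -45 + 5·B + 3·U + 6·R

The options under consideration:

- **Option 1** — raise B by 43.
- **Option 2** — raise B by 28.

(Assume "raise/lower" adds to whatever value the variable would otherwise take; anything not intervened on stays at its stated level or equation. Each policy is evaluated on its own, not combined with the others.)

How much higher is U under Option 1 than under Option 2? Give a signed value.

-45

Option 1 (B + 43):
  B = 103 + 43 = 146
  U = 63 − 3·146 = -375
Option 2 (B + 28):
  B = 103 + 28 = 131
  U = 63 − 3·131 = -330
U: -375 − (-330) = -45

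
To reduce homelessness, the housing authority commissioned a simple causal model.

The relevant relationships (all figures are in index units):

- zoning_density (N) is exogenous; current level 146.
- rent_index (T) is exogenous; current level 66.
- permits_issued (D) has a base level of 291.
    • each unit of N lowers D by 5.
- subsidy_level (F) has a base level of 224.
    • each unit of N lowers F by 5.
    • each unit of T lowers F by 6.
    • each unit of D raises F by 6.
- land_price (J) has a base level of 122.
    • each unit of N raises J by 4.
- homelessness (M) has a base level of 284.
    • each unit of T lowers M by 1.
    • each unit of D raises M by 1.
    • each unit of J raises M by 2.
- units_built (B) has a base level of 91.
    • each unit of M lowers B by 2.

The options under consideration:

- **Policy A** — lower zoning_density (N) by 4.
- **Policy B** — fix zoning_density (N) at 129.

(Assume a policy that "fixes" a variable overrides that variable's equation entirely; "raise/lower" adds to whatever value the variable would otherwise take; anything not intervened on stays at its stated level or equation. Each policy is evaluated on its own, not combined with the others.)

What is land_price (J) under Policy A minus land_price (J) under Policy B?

Policy A (N − 4):
  N = 146 − 4 = 142
  J = 122 + 4·142 = 690
Policy B (N := 129):
  N = 129
  J = 122 + 4·129 = 638
J: 690 − 638 = 52

52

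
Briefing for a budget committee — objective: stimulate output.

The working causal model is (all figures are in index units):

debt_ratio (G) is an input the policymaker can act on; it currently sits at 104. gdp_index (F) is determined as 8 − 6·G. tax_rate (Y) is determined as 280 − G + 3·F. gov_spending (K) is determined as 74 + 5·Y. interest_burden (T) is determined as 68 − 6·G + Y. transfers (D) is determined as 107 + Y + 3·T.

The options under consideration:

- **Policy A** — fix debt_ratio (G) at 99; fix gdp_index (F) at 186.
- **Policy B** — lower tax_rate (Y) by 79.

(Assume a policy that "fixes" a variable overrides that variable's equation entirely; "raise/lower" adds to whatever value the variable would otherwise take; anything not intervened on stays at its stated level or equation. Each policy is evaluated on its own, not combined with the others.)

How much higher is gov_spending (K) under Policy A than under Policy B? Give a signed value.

12450

Policy A (G := 99, F := 186):
  G = 99
  F = 186
  Y = 280 − 99 + 3·186 = 739
  K = 74 + 5·739 = 3769
Policy B (Y − 79):
  G = 104
  F = 8 − 6·104 = -616
  Y = 280 − 104 + 3·(-616) (−79 from intervention) = -1751
  K = 74 + 5·(-1751) = -8681
K: 3769 − (-8681) = 12450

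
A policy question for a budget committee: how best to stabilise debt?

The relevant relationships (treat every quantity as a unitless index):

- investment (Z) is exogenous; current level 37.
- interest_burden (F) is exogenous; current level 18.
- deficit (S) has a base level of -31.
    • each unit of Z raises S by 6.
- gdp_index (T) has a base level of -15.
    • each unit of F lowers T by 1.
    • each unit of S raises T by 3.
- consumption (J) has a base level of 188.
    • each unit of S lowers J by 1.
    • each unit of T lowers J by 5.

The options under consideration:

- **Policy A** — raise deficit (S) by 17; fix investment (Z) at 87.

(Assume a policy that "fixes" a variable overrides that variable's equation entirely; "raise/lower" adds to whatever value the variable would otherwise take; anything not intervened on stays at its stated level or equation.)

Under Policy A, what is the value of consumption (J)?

-7775

Policy A (S + 17, Z := 87):
  Z = 87
  F = 18
  S = -31 + 6·87 (+17 from intervention) = 508
  T = -15 − 18 + 3·508 = 1491
  J = 188 − 508 − 5·1491 = -7775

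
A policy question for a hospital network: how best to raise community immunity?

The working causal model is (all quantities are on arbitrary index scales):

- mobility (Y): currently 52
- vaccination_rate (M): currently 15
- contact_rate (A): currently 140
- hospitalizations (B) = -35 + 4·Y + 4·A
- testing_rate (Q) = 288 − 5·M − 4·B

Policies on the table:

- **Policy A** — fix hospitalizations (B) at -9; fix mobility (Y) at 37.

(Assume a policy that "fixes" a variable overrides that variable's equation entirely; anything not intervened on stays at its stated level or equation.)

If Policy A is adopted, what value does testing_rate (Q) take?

Policy A (B := -9, Y := 37):
  Y = 37
  M = 15
  A = 140
  B = -9
  Q = 288 − 5·15 − 4·(-9) = 249

249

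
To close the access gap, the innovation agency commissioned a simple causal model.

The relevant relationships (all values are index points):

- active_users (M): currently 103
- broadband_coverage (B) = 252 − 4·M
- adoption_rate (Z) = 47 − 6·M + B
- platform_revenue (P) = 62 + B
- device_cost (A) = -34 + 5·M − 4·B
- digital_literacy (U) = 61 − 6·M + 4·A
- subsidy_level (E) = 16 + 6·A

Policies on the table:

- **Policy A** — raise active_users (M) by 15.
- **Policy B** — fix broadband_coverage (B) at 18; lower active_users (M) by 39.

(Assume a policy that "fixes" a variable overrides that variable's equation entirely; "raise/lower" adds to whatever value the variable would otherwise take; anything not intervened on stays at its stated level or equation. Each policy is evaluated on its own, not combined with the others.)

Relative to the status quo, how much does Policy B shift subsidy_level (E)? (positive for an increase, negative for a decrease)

-5442

Baseline:
  M = 103
  B = 252 − 4·103 = -160
  A = -34 + 5·103 − 4·(-160) = 1121
  E = 16 + 6·1121 = 6742
Policy B (B := 18, M − 39):
  M = 103 − 39 = 64
  B = 18
  A = -34 + 5·64 − 4·18 = 214
  E = 16 + 6·214 = 1300
Change in E: 1300 − 6742 = -5442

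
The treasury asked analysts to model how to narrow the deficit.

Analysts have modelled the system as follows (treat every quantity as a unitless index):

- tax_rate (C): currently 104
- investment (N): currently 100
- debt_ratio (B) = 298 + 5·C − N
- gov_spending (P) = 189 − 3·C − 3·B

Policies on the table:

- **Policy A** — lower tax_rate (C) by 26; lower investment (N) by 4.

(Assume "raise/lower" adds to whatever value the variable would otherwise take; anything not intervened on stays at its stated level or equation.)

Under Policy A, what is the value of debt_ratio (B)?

Policy A (C − 26, N − 4):
  C = 104 − 26 = 78
  N = 100 − 4 = 96
  B = 298 + 5·78 − 96 = 592

592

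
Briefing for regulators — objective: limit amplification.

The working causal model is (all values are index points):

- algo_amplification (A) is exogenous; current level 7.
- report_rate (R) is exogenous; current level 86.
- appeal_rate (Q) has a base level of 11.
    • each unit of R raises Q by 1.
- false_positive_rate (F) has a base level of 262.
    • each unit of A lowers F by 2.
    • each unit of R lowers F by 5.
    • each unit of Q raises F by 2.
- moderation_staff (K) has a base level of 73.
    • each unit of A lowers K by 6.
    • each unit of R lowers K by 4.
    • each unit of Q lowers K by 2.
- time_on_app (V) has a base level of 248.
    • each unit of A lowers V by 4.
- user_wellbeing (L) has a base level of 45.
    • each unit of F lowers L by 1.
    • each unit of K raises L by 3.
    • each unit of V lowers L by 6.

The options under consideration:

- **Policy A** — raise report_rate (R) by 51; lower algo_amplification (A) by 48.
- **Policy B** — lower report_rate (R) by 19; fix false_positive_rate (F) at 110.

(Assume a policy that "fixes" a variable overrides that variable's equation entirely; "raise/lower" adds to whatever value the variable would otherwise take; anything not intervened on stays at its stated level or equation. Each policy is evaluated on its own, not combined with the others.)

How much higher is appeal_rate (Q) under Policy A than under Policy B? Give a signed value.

Policy A (R + 51, A − 48):
  R = 86 + 51 = 137
  Q = 11 + 137 = 148
Policy B (R − 19, F := 110):
  R = 86 − 19 = 67
  Q = 11 + 67 = 78
Q: 148 − 78 = 70

70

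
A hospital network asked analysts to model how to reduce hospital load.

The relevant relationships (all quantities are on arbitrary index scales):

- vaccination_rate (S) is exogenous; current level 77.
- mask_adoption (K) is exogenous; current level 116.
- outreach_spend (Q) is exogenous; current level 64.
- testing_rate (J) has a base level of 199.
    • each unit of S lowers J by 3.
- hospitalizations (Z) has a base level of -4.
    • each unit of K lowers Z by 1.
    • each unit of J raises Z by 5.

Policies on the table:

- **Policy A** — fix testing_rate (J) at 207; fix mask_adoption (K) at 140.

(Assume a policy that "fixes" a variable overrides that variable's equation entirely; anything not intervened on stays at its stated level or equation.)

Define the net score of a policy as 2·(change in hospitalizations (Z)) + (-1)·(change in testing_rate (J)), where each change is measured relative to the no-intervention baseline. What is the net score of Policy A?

2103

Baseline:
  S = 77
  K = 116
  J = 199 − 3·77 = -32
  Z = -4 − 116 + 5·(-32) = -280
Policy A (J := 207, K := 140):
  S = 77
  K = 140
  J = 207
  Z = -4 − 140 + 5·207 = 891
ΔZ = 891 − (-280) = 1171; ΔJ = 207 − (-32) = 239
Score = 2·1171 + (-1)·239 = 2103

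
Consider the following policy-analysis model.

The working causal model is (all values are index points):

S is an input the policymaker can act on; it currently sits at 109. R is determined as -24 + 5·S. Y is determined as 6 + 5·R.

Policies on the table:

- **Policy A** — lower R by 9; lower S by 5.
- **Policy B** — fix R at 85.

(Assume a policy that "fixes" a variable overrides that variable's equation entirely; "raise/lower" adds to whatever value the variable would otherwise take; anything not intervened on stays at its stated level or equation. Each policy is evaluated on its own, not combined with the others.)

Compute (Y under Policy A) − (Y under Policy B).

2010

Policy A (R − 9, S − 5):
  S = 109 − 5 = 104
  R = -24 + 5·104 (−9 from intervention) = 487
  Y = 6 + 5·487 = 2441
Policy B (R := 85):
  S = 109
  R = 85
  Y = 6 + 5·85 = 431
Y: 2441 − 431 = 2010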